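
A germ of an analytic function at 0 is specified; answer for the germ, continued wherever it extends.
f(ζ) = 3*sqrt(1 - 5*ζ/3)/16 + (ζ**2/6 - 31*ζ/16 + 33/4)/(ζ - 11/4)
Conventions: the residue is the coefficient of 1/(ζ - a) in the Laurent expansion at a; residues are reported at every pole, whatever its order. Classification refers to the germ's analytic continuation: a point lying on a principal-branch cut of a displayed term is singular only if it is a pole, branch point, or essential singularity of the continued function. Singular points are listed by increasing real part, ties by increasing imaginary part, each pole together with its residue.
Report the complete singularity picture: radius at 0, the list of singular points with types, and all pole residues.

Denominator factor (ζ - 11/4): pole of order 1 at 11/4, modulus 11/4.
Branch term (3/16)*sqrt(1 - ζ/(3/5)): its argument vanishes at ζ = 3/5, a square-root branch point, modulus 3/5.
The radius of convergence is the smallest modulus among the singular points: 3/5.
The branch term is analytic at 11/4 and contributes nothing to the residue; only the rational part matters.
At the order-1 pole 11/4 set g(ζ) = (ζ - (11/4))*(rational part) = ζ**2/6 - 31*ζ/16 + 33/4.
Simple pole: residue = g(a) at a = 11/4, which is 803/192.
List the singular points by increasing real part (a conjugate pair: the negative imaginary part first).

Radius of convergence at 0: 3/5.
At 3/5: an algebraic (square-root) branch point.
At 11/4: a pole of order 1; residue 803/192.


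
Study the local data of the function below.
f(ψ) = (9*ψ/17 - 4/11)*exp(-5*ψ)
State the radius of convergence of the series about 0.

The radius of convergence is infinite.

The factor exp(-5*ψ) is entire and contributes no finite singular point.
The polynomial part has no poles.
No finite singular points: the Taylor series at 0 converges everywhere.


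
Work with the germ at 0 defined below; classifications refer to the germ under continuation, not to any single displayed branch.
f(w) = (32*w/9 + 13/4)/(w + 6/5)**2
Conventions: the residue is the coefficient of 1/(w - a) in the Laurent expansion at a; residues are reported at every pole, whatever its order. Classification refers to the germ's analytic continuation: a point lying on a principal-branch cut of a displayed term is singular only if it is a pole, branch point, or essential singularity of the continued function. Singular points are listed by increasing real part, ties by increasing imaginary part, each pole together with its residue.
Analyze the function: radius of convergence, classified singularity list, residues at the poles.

Denominator factor (w + 6/5)^2: pole of order 2 at -6/5, modulus 6/5.
The radius of convergence is the smallest modulus among the singular points: 6/5.
At the order-2 pole -6/5 set g(w) = (w - (-6/5))^2*f(w) = 32*w/9 + 13/4.
Order-2 pole: residue = g'(a); g'(-6/5) = 32/9, so the residue is 32/9.

Radius of convergence at 0: 6/5.
At -6/5: a pole of order 2; residue 32/9.


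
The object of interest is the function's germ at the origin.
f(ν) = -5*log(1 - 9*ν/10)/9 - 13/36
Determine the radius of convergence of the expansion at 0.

Branch term (-5/9)*log(1 - ν/(10/9)): its argument vanishes at ν = 10/9, a logarithmic branch point, modulus 10/9.
The radius of convergence is the smallest modulus among the singular points: 10/9.

The radius of convergence is 10/9.


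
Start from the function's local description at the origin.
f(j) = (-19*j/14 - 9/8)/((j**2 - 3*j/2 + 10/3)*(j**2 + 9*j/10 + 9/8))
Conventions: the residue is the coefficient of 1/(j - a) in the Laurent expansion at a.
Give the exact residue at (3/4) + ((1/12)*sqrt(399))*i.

The residue is (57426/325115) + ((46944/6177185)*sqrt(399))*i.

The factor j**2 - 3*j/2 + 10/3 splits as (j - a)(j - a') with a = (3/4) + ((1/12)*sqrt(399))*i, a' = (3/4) - ((1/12)*sqrt(399))*i. At the order-1 pole a set g(j) = (j - a)*f(j) = [(-19*j/14 - 9/8)/(j**2 + 9*j/10 + 9/8)] / (j - a').
Simple pole: residue = g(a) at a = (3/4) + ((1/12)*sqrt(399))*i, which is (57426/325115) + ((46944/6177185)*sqrt(399))*i.


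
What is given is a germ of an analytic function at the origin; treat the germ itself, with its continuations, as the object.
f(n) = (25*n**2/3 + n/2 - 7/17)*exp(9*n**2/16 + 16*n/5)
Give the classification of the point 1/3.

There is no denominator, hence no pole anywhere.
The factor exp(9*n**2/16 + 16*n/5) is entire.
So the germ continues analytically to 1/3.

The point is a regular point.


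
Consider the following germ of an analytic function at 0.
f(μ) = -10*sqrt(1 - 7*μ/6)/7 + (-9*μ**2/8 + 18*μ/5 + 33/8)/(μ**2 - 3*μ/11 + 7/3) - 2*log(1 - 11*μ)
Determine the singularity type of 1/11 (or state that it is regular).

The term (-2)*log(1 - μ/(1/11)) has argument 1 - 1/11/(1/11) = 0 at 1/11: a logarithmic (infinitely-sheeted) branch point; the remaining terms are analytic or single-valued there.

The point is a logarithmic branch point.


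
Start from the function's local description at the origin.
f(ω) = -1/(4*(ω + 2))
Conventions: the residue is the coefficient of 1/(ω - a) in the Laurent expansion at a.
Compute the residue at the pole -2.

The residue is -1/4.

At the order-1 pole -2 set g(ω) = (ω - (-2))*f(ω) = -1/4.
Simple pole: residue = g(a) at a = -2, which is -1/4.


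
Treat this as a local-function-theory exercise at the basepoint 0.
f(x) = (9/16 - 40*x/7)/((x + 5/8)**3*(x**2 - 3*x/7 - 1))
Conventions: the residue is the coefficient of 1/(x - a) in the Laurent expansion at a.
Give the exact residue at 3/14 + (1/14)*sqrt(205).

The factor x**2 - 3*x/7 - 1 splits as (x - a)(x - a') with a = 3/14 + (1/14)*sqrt(205), a' = 3/14 - (1/14)*sqrt(205). At the order-1 pole a set g(x) = (x - a)*f(x) = [(9/16 - 40*x/7)/(x + 5/8)**3] / (x - a').
Simple pole: residue = g(a) at a = 3/14 + (1/14)*sqrt(205), which is 734400128/3581577 - (10540276768/734223285)*sqrt(205).

The residue is 734400128/3581577 - (10540276768/734223285)*sqrt(205).


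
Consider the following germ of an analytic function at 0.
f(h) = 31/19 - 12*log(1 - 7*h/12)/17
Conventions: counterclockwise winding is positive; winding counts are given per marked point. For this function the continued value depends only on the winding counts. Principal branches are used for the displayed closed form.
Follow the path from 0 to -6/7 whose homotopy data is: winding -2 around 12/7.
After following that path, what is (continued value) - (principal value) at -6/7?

The rational part is single-valued and drops out of the difference; each branch term changes only by its own monodromy.
(-12/17)*log(1 - h/(12/7)): each positive loop around 12/7 adds 2*pi*i to the log, so winding -2 contributes (-12/17)*(-2)*2*pi*i = (48/17)*pi*i.
Summing the contributions at h = -6/7 gives (48/17)*pi*i.

Continued minus principal equals (48/17)*pi*i.


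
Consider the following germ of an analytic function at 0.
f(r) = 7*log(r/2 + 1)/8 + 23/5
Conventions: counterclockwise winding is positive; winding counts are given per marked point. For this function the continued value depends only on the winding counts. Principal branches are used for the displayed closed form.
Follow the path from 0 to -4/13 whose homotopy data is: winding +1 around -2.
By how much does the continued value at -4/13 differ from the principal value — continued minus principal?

The rational part is single-valued and drops out of the difference; each branch term changes only by its own monodromy.
(7/8)*log(1 - r/(-2)): each positive loop around -2 adds 2*pi*i to the log, so winding +1 contributes (7/8)*(1)*2*pi*i = (7/4)*pi*i.
Summing the contributions at r = -4/13 gives (7/4)*pi*i.

Continued minus principal equals (7/4)*pi*i.


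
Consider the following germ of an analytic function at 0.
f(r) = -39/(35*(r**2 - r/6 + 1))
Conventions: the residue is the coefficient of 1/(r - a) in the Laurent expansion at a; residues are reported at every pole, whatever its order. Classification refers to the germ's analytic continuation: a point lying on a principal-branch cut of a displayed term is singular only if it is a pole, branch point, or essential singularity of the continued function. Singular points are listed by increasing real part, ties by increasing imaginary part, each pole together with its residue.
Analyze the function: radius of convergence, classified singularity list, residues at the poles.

Radius of convergence at 0: 1.
At (1/12) - ((1/12)*sqrt(143))*i: a pole of order 1; residue -((18/385)*sqrt(143))*i.
At (1/12) + ((1/12)*sqrt(143))*i: a pole of order 1; residue ((18/385)*sqrt(143))*i.

Denominator factor (r**2 - r/6 + 1): discriminant -143/36, complex-conjugate roots (1/12) + ((1/12)*sqrt(143))*i and (1/12) - ((1/12)*sqrt(143))*i; poles of order 1, moduli 1 and 1.
The radius of convergence is the smallest modulus among the singular points: 1.
The factor r**2 - r/6 + 1 splits as (r - a)(r - a') with a = (1/12) - ((1/12)*sqrt(143))*i, a' = (1/12) + ((1/12)*sqrt(143))*i. At the order-1 pole a set g(r) = (r - a)*f(r) = [-39/35] / (r - a').
Simple pole: residue = g(a) at a = (1/12) - ((1/12)*sqrt(143))*i, which is -((18/385)*sqrt(143))*i.
The factor r**2 - r/6 + 1 splits as (r - a)(r - a') with a = (1/12) + ((1/12)*sqrt(143))*i, a' = (1/12) - ((1/12)*sqrt(143))*i. At the order-1 pole a set g(r) = (r - a)*f(r) = [-39/35] / (r - a').
Simple pole: residue = g(a) at a = (1/12) + ((1/12)*sqrt(143))*i, which is ((18/385)*sqrt(143))*i.
List the singular points by increasing real part (a conjugate pair: the negative imaginary part first).


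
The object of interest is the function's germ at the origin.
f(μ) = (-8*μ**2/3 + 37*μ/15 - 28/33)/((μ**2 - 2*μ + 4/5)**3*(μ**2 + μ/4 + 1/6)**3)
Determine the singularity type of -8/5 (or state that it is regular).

The point is a regular point.

Denominator factors: μ**2 + μ/4 + 1/6 = 349/150 at μ = -8/5; μ**2 - 2*μ + 4/5 = 164/25 at μ = -8/5 — none vanishes.
So the germ continues analytically to -8/5.


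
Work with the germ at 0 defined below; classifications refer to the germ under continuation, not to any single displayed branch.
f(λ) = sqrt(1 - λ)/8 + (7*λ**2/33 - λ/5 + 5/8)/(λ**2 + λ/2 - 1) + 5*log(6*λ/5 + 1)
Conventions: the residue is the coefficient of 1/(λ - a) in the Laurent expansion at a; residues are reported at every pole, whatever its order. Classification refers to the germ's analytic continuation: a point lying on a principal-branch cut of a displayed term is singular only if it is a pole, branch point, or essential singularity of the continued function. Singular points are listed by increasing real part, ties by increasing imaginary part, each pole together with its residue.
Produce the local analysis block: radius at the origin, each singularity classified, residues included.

Radius of convergence at 0: -1/4 + (1/4)*sqrt(17).
At -1/4 - (1/4)*sqrt(17): a pole of order 1; residue -101/660 - (201/1870)*sqrt(17).
At -5/6: a logarithmic branch point.
At -1/4 + (1/4)*sqrt(17): a pole of order 1; residue -101/660 + (201/1870)*sqrt(17).
At 1: an algebraic (square-root) branch point.

Denominator factor (λ**2 + λ/2 - 1): discriminant 17/4, real irrational roots -1/4 + (1/4)*sqrt(17) and -1/4 - (1/4)*sqrt(17); poles of order 1, moduli -1/4 + (1/4)*sqrt(17) and 1/4 + (1/4)*sqrt(17).
Branch term (5)*log(1 - λ/(-5/6)): its argument vanishes at λ = -5/6, a logarithmic branch point, modulus 5/6.
Branch term (1/8)*sqrt(1 - λ/(1)): its argument vanishes at λ = 1, a square-root branch point, modulus 1.
The radius of convergence is the smallest modulus among the singular points: -1/4 + (1/4)*sqrt(17).
The branch terms are analytic at -1/4 - (1/4)*sqrt(17) and contribute nothing to the residue; only the rational part matters.
The factor λ**2 + λ/2 - 1 splits as (λ - a)(λ - a') with a = -1/4 - (1/4)*sqrt(17), a' = -1/4 + (1/4)*sqrt(17). At the order-1 pole a set g(λ) = (λ - a)*(rational part) = [7*λ**2/33 - λ/5 + 5/8] / (λ - a').
Simple pole: residue = g(a) at a = -1/4 - (1/4)*sqrt(17), which is -101/660 - (201/1870)*sqrt(17).
The branch terms are analytic at -1/4 + (1/4)*sqrt(17) and contribute nothing to the residue; only the rational part matters.
The factor λ**2 + λ/2 - 1 splits as (λ - a)(λ - a') with a = -1/4 + (1/4)*sqrt(17), a' = -1/4 - (1/4)*sqrt(17). At the order-1 pole a set g(λ) = (λ - a)*(rational part) = [7*λ**2/33 - λ/5 + 5/8] / (λ - a').
Simple pole: residue = g(a) at a = -1/4 + (1/4)*sqrt(17), which is -101/660 + (201/1870)*sqrt(17).
List the singular points by increasing real part (a conjugate pair: the negative imaginary part first).


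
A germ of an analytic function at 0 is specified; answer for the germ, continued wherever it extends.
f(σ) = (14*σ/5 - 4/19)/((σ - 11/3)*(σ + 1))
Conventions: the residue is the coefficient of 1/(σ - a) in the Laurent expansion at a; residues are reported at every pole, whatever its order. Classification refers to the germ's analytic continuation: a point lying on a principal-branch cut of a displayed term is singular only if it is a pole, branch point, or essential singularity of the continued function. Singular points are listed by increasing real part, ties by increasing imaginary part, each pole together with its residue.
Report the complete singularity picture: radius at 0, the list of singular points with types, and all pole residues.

Denominator factor (σ - 11/3): pole of order 1 at 11/3, modulus 11/3.
Denominator factor (σ + 1): pole of order 1 at -1, modulus 1.
The radius of convergence is the smallest modulus among the singular points: 1.
At the order-1 pole -1 set g(σ) = (σ - (-1))*f(σ) = (14*σ/5 - 4/19)/(σ - 11/3).
Simple pole: residue = g(a) at a = -1, which is 429/665.
At the order-1 pole 11/3 set g(σ) = (σ - (11/3))*f(σ) = (14*σ/5 - 4/19)/(σ + 1).
Simple pole: residue = g(a) at a = 11/3, which is 1433/665.
List the singular points by increasing real part (a conjugate pair: the negative imaginary part first).

Radius of convergence at 0: 1.
At -1: a pole of order 1; residue 429/665.
At 11/3: a pole of order 1; residue 1433/665.


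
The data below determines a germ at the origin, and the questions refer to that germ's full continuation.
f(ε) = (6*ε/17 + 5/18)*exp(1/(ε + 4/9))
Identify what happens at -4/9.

The exponent 1/(ε - (-4/9)) has a pole at -4/9, so exp(1/(ε - (-4/9))) takes every nonzero value near it: an essential singularity (not a pole of any order).

The point is an essential singularity.


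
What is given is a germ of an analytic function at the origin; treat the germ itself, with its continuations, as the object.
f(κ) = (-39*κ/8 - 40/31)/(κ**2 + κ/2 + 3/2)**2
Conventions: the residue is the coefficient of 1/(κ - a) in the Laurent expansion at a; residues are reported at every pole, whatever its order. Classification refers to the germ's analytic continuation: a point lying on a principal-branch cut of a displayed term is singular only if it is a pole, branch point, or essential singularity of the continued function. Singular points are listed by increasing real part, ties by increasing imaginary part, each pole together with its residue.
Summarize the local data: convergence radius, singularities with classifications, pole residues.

Denominator factor (κ**2 + κ/2 + 3/2)^2: discriminant -23/4, complex-conjugate roots (-1/4) + ((1/4)*sqrt(23))*i and (-1/4) - ((1/4)*sqrt(23))*i; poles of order 2, moduli (1/2)*sqrt(6) and (1/2)*sqrt(6).
The radius of convergence is the smallest modulus among the singular points: (1/2)*sqrt(6).
The factor κ**2 + κ/2 + 3/2 splits as (κ - a)(κ - a') with a = (-1/4) - ((1/4)*sqrt(23))*i, a' = (-1/4) + ((1/4)*sqrt(23))*i. At the order-2 pole a set g(κ) = (κ - a)^2*f(κ) = [-39*κ/8 - 40/31] / (κ - a')^2.
Order-2 pole: residue = g'(a); g'((-1/4) - ((1/4)*sqrt(23))*i) = -((71/32798)*sqrt(23))*i, so the residue is -((71/32798)*sqrt(23))*i.
The factor κ**2 + κ/2 + 3/2 splits as (κ - a)(κ - a') with a = (-1/4) + ((1/4)*sqrt(23))*i, a' = (-1/4) - ((1/4)*sqrt(23))*i. At the order-2 pole a set g(κ) = (κ - a)^2*f(κ) = [-39*κ/8 - 40/31] / (κ - a')^2.
Order-2 pole: residue = g'(a); g'((-1/4) + ((1/4)*sqrt(23))*i) = ((71/32798)*sqrt(23))*i, so the residue is ((71/32798)*sqrt(23))*i.
List the singular points by increasing real part (a conjugate pair: the negative imaginary part first).

Radius of convergence at 0: (1/2)*sqrt(6).
At (-1/4) - ((1/4)*sqrt(23))*i: a pole of order 2; residue -((71/32798)*sqrt(23))*i.
At (-1/4) + ((1/4)*sqrt(23))*i: a pole of order 2; residue ((71/32798)*sqrt(23))*i.


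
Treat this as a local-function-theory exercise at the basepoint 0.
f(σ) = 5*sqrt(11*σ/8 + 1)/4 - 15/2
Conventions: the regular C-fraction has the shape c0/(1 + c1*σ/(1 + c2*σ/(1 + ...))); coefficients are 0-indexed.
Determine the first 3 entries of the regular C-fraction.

The regular C-fraction coefficients are [-25/4, 11/80, 33/160].

Taylor coefficients (expand at 0): a_0 = -25/4, a_1 = 55/64, a_2 = -605/2048.
c0 = a_0 = -25/4. Peel one level at a time: if S = 1 + c*σ/S' with S'(0) = 1, then c is the σ-coefficient of S and S' = c*σ/(S - 1).
S_1 = c0/f = 1 + (11/80)*σ + (-363/12800)*σ^2 + ...; c1 = 11/80.
S_2 = c1*σ/(S_1 - 1) = 1 + (33/160)*σ + ...; c2 = 33/160.


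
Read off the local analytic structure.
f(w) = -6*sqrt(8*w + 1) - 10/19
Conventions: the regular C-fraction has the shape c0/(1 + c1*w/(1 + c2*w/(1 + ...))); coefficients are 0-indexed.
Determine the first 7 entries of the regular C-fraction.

Taylor coefficients (expand at 0): a_0 = -124/19, a_1 = -24, a_2 = 48, a_3 = -192, a_4 = 960, a_5 = -5376, a_6 = 32256.
c0 = a_0 = -124/19. Peel one level at a time: if S = 1 + c*w/S' with S'(0) = 1, then c is the w-coefficient of S and S' = c*w/(S - 1).
S_1 = c0/f = 1 + (-114/31)*w + (20064/961)*w^2 + ...; c1 = -114/31.
S_2 = c1*w/(S_1 - 1) = 1 + (176/31)*w + (-4)*w^2 + ...; c2 = 176/31.
S_3 = c2*w/(S_2 - 1) = 1 + (31/44)*w + (-4495/1936)*w^2 + ...; c3 = 31/44.
S_4 = c3*w/(S_3 - 1) = 1 + (145/44)*w + (-4)*w^2 + ...; c4 = 145/44.
S_5 = c4*w/(S_4 - 1) = 1 + (176/145)*w + (-71104/21025)*w^2 + ...; c5 = 176/145.
S_6 = c5*w/(S_5 - 1) = 1 + (404/145)*w + ...; c6 = 404/145.

The regular C-fraction coefficients are [-124/19, -114/31, 176/31, 31/44, 145/44, 176/145, 404/145].


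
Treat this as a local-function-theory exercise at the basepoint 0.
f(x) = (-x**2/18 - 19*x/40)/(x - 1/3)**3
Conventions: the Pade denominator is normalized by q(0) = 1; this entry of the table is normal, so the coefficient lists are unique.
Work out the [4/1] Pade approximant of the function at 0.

The Pade approximant has numerator coefficients [0, 513/40, 826923/14000, 2499717/14000, 2509191/7000]; denominator coefficients [1, -1579/350].

Taylor coefficients needed (expand at 0): a_0 = 0, a_1 = 513/40, a_2 = 4677/40, a_3 = 14121/20, a_4 = 14175/4, a_5 = 127899/8.
Write the denominator as Q(x) = 1 + q1*x. Requiring Q*f - P = O(x^6) with deg P <= 4 kills the coefficients of x^5..x^5 in Q*f:
  x^5: a_5 + q1*a_4 = 0, i.e. 127899/8 + (14175/4)*q1 = 0.
Solving this linear system: q1 = -1579/350.
The numerator is Q*f truncated at degree 4: P0 = a_0 = 0; P1 = a_1 + q1*a_0 = 513/40; P2 = a_2 + q1*a_1 = 826923/14000; P3 = a_3 + q1*a_2 = 2499717/14000; P4 = a_4 + q1*a_3 = 2509191/7000.


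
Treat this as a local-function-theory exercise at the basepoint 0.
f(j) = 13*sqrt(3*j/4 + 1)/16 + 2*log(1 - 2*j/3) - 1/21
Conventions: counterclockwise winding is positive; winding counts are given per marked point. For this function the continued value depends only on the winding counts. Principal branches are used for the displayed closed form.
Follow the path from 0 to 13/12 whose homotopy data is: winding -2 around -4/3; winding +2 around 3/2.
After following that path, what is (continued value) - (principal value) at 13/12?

The rational part is single-valued and drops out of the difference; each branch term changes only by its own monodromy.
(13/16)*sqrt(1 - j/(-4/3)): winding -2 is even, the square root returns to the same sheet, contribution 0.
(2)*log(1 - j/(3/2)): each positive loop around 3/2 adds 2*pi*i to the log, so winding +2 contributes (2)*(2)*2*pi*i = (8)*pi*i.
Summing the contributions at j = 13/12 gives (8)*pi*i.

Continued minus principal equals (8)*pi*i.


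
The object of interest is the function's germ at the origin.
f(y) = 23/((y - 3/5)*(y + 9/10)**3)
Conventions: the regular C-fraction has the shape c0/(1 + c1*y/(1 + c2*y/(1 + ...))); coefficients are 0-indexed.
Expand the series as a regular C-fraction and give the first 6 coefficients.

Taylor coefficients (expand at 0): a_0 = -115000/2187, a_1 = 575000/6561, a_2 = -14375000/59049, a_3 = 503125000/1594323, a_4 = -359375000/531441, a_5 = 31984375000/43046721.
c0 = a_0 = -115000/2187. Peel one level at a time: if S = 1 + c*y/S' with S'(0) = 1, then c is the y-coefficient of S and S' = c*y/(S - 1).
S_1 = c0/f = 1 + (5/3)*y + (-50/27)*y^2 + ...; c1 = 5/3.
S_2 = c1*y/(S_1 - 1) = 1 + (10/9)*y + (1000/243)*y^2 + ...; c2 = 10/9.
S_3 = c2*y/(S_2 - 1) = 1 + (-100/27)*y + (4000/729)*y^2 + ...; c3 = -100/27.
S_4 = c3*y/(S_3 - 1) = 1 + (40/27)*y + (-190/243)*y^2 + ...; c4 = 40/27.
S_5 = c4*y/(S_4 - 1) = 1 + (19/36)*y + ...; c5 = 19/36.

The regular C-fraction coefficients are [-115000/2187, 5/3, 10/9, -100/27, 40/27, 19/36].


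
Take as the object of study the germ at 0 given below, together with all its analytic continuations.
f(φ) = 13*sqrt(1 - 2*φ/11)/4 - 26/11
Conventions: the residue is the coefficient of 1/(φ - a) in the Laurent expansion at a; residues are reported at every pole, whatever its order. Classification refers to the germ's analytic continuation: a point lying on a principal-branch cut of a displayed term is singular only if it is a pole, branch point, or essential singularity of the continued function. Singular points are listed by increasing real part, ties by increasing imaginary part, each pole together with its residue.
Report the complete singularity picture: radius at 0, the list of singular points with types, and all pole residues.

Radius of convergence at 0: 11/2.
At 11/2: an algebraic (square-root) branch point.

Branch term (13/4)*sqrt(1 - φ/(11/2)): its argument vanishes at φ = 11/2, a square-root branch point, modulus 11/2.
The radius of convergence is the smallest modulus among the singular points: 11/2.


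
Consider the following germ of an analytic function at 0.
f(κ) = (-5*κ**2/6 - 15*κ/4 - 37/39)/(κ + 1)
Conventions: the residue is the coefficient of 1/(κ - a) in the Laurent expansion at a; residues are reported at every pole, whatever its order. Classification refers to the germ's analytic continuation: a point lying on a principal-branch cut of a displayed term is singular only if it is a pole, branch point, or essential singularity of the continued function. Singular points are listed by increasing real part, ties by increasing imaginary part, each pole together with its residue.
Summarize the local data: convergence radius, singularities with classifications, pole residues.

Radius of convergence at 0: 1.
At -1: a pole of order 1; residue 307/156.

Denominator factor (κ + 1): pole of order 1 at -1, modulus 1.
The radius of convergence is the smallest modulus among the singular points: 1.
At the order-1 pole -1 set g(κ) = (κ - (-1))*f(κ) = -5*κ**2/6 - 15*κ/4 - 37/39.
Simple pole: residue = g(a) at a = -1, which is 307/156.


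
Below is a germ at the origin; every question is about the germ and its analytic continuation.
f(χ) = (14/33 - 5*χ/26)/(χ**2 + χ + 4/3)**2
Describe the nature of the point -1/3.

Denominator factors: χ**2 + χ + 4/3 = 10/9 at χ = -1/3 — none vanishes.
So the germ continues analytically to -1/3.

The point is a regular point.


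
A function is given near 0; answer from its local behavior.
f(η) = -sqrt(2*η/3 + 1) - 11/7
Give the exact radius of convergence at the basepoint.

The radius of convergence is 3/2.

Branch term (-1)*sqrt(1 - η/(-3/2)): its argument vanishes at η = -3/2, a square-root branch point, modulus 3/2.
The radius of convergence is the smallest modulus among the singular points: 3/2.


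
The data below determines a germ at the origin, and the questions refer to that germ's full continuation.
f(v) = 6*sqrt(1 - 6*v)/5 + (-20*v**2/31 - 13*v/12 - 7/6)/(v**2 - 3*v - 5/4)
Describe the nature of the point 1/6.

The point is an algebraic (square-root) branch point.

The term (6/5)*sqrt(1 - v/(1/6)) has argument 1 - 1/6/(1/6) = 0 at 1/6: a square-root (algebraic, two-sheeted) branch point; the remaining terms are analytic or single-valued there.


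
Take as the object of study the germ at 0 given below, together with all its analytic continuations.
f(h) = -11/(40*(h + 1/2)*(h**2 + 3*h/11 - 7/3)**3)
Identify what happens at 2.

Denominator factors: h**2 + 3*h/11 - 7/3 = 73/33 at h = 2; h + 1/2 = 5/2 at h = 2 — none vanishes.
So the germ continues analytically to 2.

The point is a regular point.


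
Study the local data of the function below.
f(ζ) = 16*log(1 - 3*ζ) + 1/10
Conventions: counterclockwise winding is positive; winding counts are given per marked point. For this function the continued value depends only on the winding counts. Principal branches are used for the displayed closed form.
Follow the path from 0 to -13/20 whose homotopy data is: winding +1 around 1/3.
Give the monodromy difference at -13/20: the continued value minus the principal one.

The rational part is single-valued and drops out of the difference; each branch term changes only by its own monodromy.
(16)*log(1 - ζ/(1/3)): each positive loop around 1/3 adds 2*pi*i to the log, so winding +1 contributes (16)*(1)*2*pi*i = (32)*pi*i.
Summing the contributions at ζ = -13/20 gives (32)*pi*i.

Continued minus principal equals (32)*pi*i.


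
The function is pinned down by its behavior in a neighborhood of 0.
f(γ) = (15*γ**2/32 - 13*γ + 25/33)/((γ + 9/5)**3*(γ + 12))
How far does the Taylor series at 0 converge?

Denominator factor (γ + 9/5)^3: pole of order 3 at -9/5, modulus 9/5.
Denominator factor (γ + 12): pole of order 1 at -12, modulus 12.
The radius of convergence is the smallest modulus among the singular points: 9/5.

The radius of convergence is 9/5.


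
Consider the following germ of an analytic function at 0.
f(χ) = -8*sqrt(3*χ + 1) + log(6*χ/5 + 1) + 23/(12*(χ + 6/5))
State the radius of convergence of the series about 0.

The radius of convergence is 1/3.

Denominator factor (χ + 6/5): pole of order 1 at -6/5, modulus 6/5.
Branch term (1)*log(1 - χ/(-5/6)): its argument vanishes at χ = -5/6, a logarithmic branch point, modulus 5/6.
Branch term (-8)*sqrt(1 - χ/(-1/3)): its argument vanishes at χ = -1/3, a square-root branch point, modulus 1/3.
The radius of convergence is the smallest modulus among the singular points: 1/3.


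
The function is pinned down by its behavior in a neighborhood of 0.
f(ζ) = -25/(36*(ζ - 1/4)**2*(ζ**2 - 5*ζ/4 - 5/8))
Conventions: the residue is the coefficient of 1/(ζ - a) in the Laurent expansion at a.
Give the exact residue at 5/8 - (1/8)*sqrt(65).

The factor ζ**2 - 5*ζ/4 - 5/8 splits as (ζ - a)(ζ - a') with a = 5/8 - (1/8)*sqrt(65), a' = 5/8 + (1/8)*sqrt(65). At the order-1 pole a set g(ζ) = (ζ - a)*f(ζ) = [-25/(36*(ζ - 1/4)**2)] / (ζ - a').
Simple pole: residue = g(a) at a = 5/8 - (1/8)*sqrt(65), which is 50/147 + (370/5733)*sqrt(65).

The residue is 50/147 + (370/5733)*sqrt(65).


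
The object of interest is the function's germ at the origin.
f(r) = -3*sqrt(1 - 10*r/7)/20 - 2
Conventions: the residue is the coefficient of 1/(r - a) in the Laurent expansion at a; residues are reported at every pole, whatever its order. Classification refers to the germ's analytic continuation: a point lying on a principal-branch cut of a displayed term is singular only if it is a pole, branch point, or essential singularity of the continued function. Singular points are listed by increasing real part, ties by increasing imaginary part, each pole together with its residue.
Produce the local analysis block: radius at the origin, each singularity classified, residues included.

Branch term (-3/20)*sqrt(1 - r/(7/10)): its argument vanishes at r = 7/10, a square-root branch point, modulus 7/10.
The radius of convergence is the smallest modulus among the singular points: 7/10.

Radius of convergence at 0: 7/10.
At 7/10: an algebraic (square-root) branch point.


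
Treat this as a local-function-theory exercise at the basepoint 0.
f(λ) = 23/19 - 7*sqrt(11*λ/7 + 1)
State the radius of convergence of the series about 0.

Branch term (-7)*sqrt(1 - λ/(-7/11)): its argument vanishes at λ = -7/11, a square-root branch point, modulus 7/11.
The radius of convergence is the smallest modulus among the singular points: 7/11.

The radius of convergence is 7/11.


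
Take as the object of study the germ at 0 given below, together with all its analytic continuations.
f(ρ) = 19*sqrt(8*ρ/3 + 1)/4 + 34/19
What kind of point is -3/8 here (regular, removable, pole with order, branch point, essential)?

The point is an algebraic (square-root) branch point.

The term (19/4)*sqrt(1 - ρ/(-3/8)) has argument 1 - -3/8/(-3/8) = 0 at -3/8: a square-root (algebraic, two-sheeted) branch point; the remaining terms are analytic or single-valued there.


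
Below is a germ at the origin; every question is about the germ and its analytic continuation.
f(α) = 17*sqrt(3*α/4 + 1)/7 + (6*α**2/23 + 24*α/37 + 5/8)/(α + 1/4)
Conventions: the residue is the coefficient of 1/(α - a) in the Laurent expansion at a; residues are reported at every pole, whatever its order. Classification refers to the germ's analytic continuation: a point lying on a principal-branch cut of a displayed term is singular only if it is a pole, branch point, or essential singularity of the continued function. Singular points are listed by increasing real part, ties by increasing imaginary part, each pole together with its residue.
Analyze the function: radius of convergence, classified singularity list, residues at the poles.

Denominator factor (α + 1/4): pole of order 1 at -1/4, modulus 1/4.
Branch term (17/7)*sqrt(1 - α/(-4/3)): its argument vanishes at α = -4/3, a square-root branch point, modulus 4/3.
The radius of convergence is the smallest modulus among the singular points: 1/4.
The branch term is analytic at -1/4 and contributes nothing to the residue; only the rational part matters.
At the order-1 pole -1/4 set g(α) = (α - (-1/4))*(rational part) = 6*α**2/23 + 24*α/37 + 5/8.
Simple pole: residue = g(a) at a = -1/4, which is 1631/3404.
List the singular points by increasing real part (a conjugate pair: the negative imaginary part first).

Radius of convergence at 0: 1/4.
At -4/3: an algebraic (square-root) branch point.
At -1/4: a pole of order 1; residue 1631/3404.


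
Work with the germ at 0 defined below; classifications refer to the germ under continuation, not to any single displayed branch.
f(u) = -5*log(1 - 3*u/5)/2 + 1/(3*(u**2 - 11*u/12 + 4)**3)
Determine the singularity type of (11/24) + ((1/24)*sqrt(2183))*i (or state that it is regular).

The point is a pole of order 3.

The denominator factor u**2 - 11*u/12 + 4 vanishes at (11/24) + ((1/24)*sqrt(2183))*i and appears to the power 3; the numerator there equals 1/3, nonzero, and no other factor vanishes.
The branch terms are analytic at this point.
Hence a pole whose order is the multiplicity, 3.


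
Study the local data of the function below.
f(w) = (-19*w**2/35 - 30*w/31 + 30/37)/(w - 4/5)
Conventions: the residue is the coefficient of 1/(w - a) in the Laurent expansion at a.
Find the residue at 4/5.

At the order-1 pole 4/5 set g(w) = (w - (4/5))*f(w) = -19*w**2/35 - 30*w/31 + 30/37.
Simple pole: residue = g(a) at a = 4/5, which is -311938/1003625.

The residue is -311938/1003625.


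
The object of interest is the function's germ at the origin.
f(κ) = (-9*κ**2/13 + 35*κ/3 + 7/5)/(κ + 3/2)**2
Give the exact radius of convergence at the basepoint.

Denominator factor (κ + 3/2)^2: pole of order 2 at -3/2, modulus 3/2.
The radius of convergence is the smallest modulus among the singular points: 3/2.

The radius of convergence is 3/2.


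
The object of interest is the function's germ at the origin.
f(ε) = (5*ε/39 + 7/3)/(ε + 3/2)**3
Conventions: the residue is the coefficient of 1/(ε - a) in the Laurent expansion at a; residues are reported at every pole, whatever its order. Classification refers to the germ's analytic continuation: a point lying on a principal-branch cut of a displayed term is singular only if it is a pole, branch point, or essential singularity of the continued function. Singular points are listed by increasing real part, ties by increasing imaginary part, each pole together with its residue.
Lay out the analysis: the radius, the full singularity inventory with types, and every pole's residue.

Radius of convergence at 0: 3/2.
At -3/2: a pole of order 3; residue 0.

Denominator factor (ε + 3/2)^3: pole of order 3 at -3/2, modulus 3/2.
The radius of convergence is the smallest modulus among the singular points: 3/2.
At the order-3 pole -3/2 set g(ε) = (ε - (-3/2))^3*f(ε) = 5*ε/39 + 7/3.
Order-3 pole: residue = g''(a)/2; g''(-3/2) = 0, so the residue is 0.


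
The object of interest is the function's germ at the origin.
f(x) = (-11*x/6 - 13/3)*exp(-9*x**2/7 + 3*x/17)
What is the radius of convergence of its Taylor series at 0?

The factor exp(-9*x**2/7 + 3*x/17) is entire and contributes no finite singular point.
The polynomial part has no poles.
No finite singular points: the Taylor series at 0 converges everywhere.

The radius of convergence is infinite.


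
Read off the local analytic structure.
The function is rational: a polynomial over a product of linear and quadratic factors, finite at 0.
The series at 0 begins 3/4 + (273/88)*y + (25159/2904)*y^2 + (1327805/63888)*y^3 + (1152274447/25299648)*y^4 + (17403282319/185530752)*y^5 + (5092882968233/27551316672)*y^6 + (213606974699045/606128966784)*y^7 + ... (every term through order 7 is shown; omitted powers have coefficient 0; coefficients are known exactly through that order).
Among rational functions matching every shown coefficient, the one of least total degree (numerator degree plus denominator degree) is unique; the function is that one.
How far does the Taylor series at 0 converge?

The radius of convergence is 2/3.

No rational of total degree below 5 reproduces all 8 coefficients; solving the [0/5] Pade equations on them gives f(y) = -1/(2*(y - 2/3)**3*(y**2 + 9*y/11 + 9/4)), whose expansion matches every shown term.
Denominator factor (y - 2/3)^3: pole of order 3 at 2/3, modulus 2/3.
Denominator factor (y**2 + 9*y/11 + 9/4): discriminant -1008/121, complex-conjugate roots (-9/22) + ((6/11)*sqrt(7))*i and (-9/22) - ((6/11)*sqrt(7))*i; poles of order 1, moduli 3/2 and 3/2.
The radius of convergence is the smallest modulus among the singular points: 2/3.


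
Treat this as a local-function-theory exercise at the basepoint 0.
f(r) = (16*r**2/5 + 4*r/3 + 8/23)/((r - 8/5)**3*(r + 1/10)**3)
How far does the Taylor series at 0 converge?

Denominator factor (r - 8/5)^3: pole of order 3 at 8/5, modulus 8/5.
Denominator factor (r + 1/10)^3: pole of order 3 at -1/10, modulus 1/10.
The radius of convergence is the smallest modulus among the singular points: 1/10.

The radius of convergence is 1/10.


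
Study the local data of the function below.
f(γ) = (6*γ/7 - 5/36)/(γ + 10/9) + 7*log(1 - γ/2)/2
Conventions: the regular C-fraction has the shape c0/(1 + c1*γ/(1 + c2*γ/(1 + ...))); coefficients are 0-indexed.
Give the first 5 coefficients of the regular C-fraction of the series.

Taylor coefficients (expand at 0): a_0 = -1/8, a_1 = -97/112, a_2 = -1381/1120, a_3 = 19157/33600, a_4 = -9787/14000.
c0 = a_0 = -1/8. Peel one level at a time: if S = 1 + c*γ/S' with S'(0) = 1, then c is the γ-coefficient of S and S' = c*γ/(S - 1).
S_1 = c0/f = 1 + (-97/14)*γ + (18689/490)*γ^2 + ...; c1 = -97/14.
S_2 = c1*γ/(S_1 - 1) = 1 + (18689/3395)*γ + (1894928/705675)*γ^2 + ...; c2 = 18689/3395.
S_3 = c2*γ/(S_2 - 1) = 1 + (-13264496/27192495)*γ + (31418073869/25148067912)*γ^2 + ...; c3 = -13264496/27192495.
S_4 = c3*γ/(S_3 - 1) = 1 + (44424973255/17345784192)*γ + ...; c4 = 44424973255/17345784192.

The regular C-fraction coefficients are [-1/8, -97/14, 18689/3395, -13264496/27192495, 44424973255/17345784192].


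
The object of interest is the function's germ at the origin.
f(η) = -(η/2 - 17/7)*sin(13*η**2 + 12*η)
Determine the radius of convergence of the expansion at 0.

The radius of convergence is infinite.

The factor -sin(13*η**2 + 12*η) is entire and contributes no finite singular point.
The polynomial part has no poles.
No finite singular points: the Taylor series at 0 converges everywhere.


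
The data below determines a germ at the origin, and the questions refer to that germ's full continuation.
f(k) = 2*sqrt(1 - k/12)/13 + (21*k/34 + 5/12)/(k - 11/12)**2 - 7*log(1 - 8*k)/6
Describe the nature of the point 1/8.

The term (-7/6)*log(1 - k/(1/8)) has argument 1 - 1/8/(1/8) = 0 at 1/8: a logarithmic (infinitely-sheeted) branch point; the remaining terms are analytic or single-valued there.

The point is a logarithmic branch point.


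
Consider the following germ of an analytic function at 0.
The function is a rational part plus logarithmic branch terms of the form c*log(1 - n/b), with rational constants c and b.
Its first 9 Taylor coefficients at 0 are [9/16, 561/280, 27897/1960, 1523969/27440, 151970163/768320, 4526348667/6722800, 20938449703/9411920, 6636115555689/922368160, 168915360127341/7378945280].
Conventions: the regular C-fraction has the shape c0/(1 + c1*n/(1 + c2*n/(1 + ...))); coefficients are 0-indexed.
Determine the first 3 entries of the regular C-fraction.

The regular C-fraction coefficients are [9/16, -374/105, -4091/1155].

Taylor coefficients (read off): a_0 = 9/16, a_1 = 561/280, a_2 = 27897/1960.
c0 = a_0 = 9/16. Peel one level at a time: if S = 1 + c*n/S' with S'(0) = 1, then c is the n-coefficient of S and S' = c*n/(S - 1).
S_1 = c0/f = 1 + (-374/105)*n + (-139094/11025)*n^2 + ...; c1 = -374/105.
S_2 = c1*n/(S_1 - 1) = 1 + (-4091/1155)*n + ...; c2 = -4091/1155.


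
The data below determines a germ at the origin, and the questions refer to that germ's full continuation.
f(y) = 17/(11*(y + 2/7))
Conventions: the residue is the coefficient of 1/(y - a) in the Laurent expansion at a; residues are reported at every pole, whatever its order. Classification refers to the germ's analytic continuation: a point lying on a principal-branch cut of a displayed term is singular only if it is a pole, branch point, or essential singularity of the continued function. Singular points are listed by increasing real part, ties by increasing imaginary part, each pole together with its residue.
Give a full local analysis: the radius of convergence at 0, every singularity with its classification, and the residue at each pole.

Radius of convergence at 0: 2/7.
At -2/7: a pole of order 1; residue 17/11.

Denominator factor (y + 2/7): pole of order 1 at -2/7, modulus 2/7.
The radius of convergence is the smallest modulus among the singular points: 2/7.
At the order-1 pole -2/7 set g(y) = (y - (-2/7))*f(y) = 17/11.
Simple pole: residue = g(a) at a = -2/7, which is 17/11.


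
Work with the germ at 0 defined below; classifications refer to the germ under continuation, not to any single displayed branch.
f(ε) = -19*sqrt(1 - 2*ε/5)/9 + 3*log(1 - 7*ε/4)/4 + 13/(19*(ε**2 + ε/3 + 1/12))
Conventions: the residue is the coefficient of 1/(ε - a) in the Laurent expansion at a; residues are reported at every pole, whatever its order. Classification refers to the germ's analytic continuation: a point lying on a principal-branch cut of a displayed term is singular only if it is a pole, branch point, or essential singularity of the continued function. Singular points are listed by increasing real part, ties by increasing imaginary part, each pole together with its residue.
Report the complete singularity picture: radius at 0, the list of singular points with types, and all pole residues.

Denominator factor (ε**2 + ε/3 + 1/12): discriminant -2/9, complex-conjugate roots (-1/6) + ((1/6)*sqrt(2))*i and (-1/6) - ((1/6)*sqrt(2))*i; poles of order 1, moduli (1/6)*sqrt(3) and (1/6)*sqrt(3).
Branch term (-19/9)*sqrt(1 - ε/(5/2)): its argument vanishes at ε = 5/2, a square-root branch point, modulus 5/2.
Branch term (3/4)*log(1 - ε/(4/7)): its argument vanishes at ε = 4/7, a logarithmic branch point, modulus 4/7.
The radius of convergence is the smallest modulus among the singular points: (1/6)*sqrt(3).
The branch terms are analytic at (-1/6) - ((1/6)*sqrt(2))*i and contribute nothing to the residue; only the rational part matters.
The factor ε**2 + ε/3 + 1/12 splits as (ε - a)(ε - a') with a = (-1/6) - ((1/6)*sqrt(2))*i, a' = (-1/6) + ((1/6)*sqrt(2))*i. At the order-1 pole a set g(ε) = (ε - a)*(rational part) = [13/19] / (ε - a').
Simple pole: residue = g(a) at a = (-1/6) - ((1/6)*sqrt(2))*i, which is ((39/38)*sqrt(2))*i.
The branch terms are analytic at (-1/6) + ((1/6)*sqrt(2))*i and contribute nothing to the residue; only the rational part matters.
The factor ε**2 + ε/3 + 1/12 splits as (ε - a)(ε - a') with a = (-1/6) + ((1/6)*sqrt(2))*i, a' = (-1/6) - ((1/6)*sqrt(2))*i. At the order-1 pole a set g(ε) = (ε - a)*(rational part) = [13/19] / (ε - a').
Simple pole: residue = g(a) at a = (-1/6) + ((1/6)*sqrt(2))*i, which is -((39/38)*sqrt(2))*i.
List the singular points by increasing real part (a conjugate pair: the negative imaginary part first).

Radius of convergence at 0: (1/6)*sqrt(3).
At (-1/6) - ((1/6)*sqrt(2))*i: a pole of order 1; residue ((39/38)*sqrt(2))*i.
At (-1/6) + ((1/6)*sqrt(2))*i: a pole of order 1; residue -((39/38)*sqrt(2))*i.
At 4/7: a logarithmic branch point.
At 5/2: an algebraic (square-root) branch point.
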